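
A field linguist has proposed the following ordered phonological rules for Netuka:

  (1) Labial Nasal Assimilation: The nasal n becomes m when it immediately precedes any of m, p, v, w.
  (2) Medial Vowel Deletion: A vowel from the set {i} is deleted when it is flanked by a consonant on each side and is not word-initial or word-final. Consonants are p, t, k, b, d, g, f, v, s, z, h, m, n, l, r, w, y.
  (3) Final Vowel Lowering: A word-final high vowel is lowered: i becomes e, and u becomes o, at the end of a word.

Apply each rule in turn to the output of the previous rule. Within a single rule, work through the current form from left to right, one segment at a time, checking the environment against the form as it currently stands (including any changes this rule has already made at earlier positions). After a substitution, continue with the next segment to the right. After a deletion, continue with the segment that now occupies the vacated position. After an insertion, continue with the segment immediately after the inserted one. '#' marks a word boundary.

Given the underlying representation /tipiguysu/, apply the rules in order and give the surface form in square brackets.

[tpguyso]

(1) Labial Nasal Assimilation: no change — [tipiguysu]
(2) Medial Vowel Deletion: [tipiguysu] → [tpguysu]
(3) Final Vowel Lowering: [tpguysu] → [tpguyso]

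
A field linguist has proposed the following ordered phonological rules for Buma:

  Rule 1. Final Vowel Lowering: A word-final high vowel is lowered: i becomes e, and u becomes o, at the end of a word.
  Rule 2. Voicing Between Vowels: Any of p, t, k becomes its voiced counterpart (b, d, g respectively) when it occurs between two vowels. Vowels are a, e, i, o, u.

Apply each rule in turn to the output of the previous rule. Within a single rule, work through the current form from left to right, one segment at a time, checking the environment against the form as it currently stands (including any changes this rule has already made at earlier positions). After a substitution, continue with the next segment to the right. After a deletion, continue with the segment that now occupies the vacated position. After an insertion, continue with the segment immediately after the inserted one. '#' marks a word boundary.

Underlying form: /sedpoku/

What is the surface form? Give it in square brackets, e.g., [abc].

[sedpogo]

Rule 1 Final Vowel Lowering: [sedpoku] → [sedpoko]
Rule 2 Voicing Between Vowels: [sedpoko] → [sedpogo]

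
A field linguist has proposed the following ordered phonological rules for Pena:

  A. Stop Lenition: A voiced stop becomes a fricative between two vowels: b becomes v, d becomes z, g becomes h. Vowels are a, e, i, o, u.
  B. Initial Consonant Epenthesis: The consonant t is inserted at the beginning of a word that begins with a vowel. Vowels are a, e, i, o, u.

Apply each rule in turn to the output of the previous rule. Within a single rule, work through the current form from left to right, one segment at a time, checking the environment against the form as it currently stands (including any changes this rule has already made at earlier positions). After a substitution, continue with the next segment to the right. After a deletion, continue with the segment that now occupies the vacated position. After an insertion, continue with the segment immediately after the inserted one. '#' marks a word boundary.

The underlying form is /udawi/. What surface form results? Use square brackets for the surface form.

A Stop Lenition: [udawi] → [uzawi]
B Initial Consonant Epenthesis: [uzawi] → [tuzawi]

[tuzawi]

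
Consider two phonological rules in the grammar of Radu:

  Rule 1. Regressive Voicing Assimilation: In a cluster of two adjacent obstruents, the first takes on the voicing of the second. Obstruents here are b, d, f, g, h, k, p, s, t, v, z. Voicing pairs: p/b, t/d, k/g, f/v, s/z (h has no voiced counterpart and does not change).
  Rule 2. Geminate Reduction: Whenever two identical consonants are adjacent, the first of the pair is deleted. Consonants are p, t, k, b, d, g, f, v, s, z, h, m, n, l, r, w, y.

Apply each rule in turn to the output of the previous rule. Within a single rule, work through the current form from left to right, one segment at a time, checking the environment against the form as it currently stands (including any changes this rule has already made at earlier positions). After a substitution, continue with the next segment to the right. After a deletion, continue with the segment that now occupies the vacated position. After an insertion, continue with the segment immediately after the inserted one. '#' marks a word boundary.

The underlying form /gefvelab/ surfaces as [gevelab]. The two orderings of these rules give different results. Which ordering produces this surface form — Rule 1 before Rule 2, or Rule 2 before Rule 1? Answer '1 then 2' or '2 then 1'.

Order 1 then 2:
  1 Regressive Voicing Assimilation: [gefvelab] → [gevvelab]
  2 Geminate Reduction: [gevvelab] → [gevelab]
  result: [gevelab]
Order 2 then 1:
  2 Geminate Reduction: no change — [gefvelab]
  1 Regressive Voicing Assimilation: [gefvelab] → [gevvelab]
  result: [gevvelab]

1 then 2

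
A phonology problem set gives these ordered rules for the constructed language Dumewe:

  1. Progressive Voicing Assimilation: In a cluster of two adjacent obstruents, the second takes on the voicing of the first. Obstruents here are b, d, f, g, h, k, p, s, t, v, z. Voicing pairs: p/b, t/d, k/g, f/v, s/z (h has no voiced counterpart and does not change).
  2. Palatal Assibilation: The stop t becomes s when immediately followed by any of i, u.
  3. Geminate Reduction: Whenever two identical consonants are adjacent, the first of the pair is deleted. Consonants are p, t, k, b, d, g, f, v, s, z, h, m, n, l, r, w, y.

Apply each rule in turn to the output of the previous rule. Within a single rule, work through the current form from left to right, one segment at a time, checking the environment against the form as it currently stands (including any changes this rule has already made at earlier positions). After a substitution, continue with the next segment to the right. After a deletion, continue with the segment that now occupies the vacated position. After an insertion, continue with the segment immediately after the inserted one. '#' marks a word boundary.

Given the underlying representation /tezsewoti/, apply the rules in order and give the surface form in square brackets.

1 Progressive Voicing Assimilation: [tezsewoti] → [tezzewoti]
2 Palatal Assibilation: [tezzewoti] → [tezzewosi]
3 Geminate Reduction: [tezzewosi] → [tezewosi]

[tezewosi]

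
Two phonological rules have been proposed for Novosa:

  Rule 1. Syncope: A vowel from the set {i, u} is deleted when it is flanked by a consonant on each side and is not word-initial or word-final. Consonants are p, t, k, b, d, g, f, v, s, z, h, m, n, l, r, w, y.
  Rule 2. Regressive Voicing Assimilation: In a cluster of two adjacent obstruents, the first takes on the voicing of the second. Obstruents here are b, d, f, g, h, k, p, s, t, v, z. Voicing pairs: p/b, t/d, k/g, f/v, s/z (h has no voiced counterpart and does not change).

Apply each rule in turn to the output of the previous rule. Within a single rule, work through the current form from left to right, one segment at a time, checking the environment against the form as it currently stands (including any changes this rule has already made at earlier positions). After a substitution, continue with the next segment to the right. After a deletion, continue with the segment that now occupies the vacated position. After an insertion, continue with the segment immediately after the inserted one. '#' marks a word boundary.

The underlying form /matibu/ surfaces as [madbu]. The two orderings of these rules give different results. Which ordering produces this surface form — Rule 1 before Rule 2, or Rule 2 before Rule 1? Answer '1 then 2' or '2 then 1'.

1 then 2

Order 1 then 2:
  1 Syncope: [matibu] → [matbu]
  2 Regressive Voicing Assimilation: [matbu] → [madbu]
  result: [madbu]
Order 2 then 1:
  2 Regressive Voicing Assimilation: no change — [matibu]
  1 Syncope: [matibu] → [matbu]
  result: [matbu]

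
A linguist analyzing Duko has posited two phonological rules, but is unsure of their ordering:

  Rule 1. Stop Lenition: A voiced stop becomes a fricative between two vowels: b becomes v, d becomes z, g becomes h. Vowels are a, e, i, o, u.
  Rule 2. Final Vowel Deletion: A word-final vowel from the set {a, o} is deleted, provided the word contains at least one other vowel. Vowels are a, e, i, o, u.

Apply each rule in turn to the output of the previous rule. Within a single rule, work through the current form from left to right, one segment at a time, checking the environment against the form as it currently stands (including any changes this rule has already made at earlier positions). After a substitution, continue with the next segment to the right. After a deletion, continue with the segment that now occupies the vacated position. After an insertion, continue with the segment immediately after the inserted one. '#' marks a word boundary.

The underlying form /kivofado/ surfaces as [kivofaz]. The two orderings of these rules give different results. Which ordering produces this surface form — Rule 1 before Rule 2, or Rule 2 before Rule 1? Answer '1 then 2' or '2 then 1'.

1 then 2

Order 1 then 2:
  1 Stop Lenition: [kivofado] → [kivofazo]
  2 Final Vowel Deletion: [kivofazo] → [kivofaz]
  result: [kivofaz]
Order 2 then 1:
  2 Final Vowel Deletion: [kivofado] → [kivofad]
  1 Stop Lenition: no change — [kivofad]
  result: [kivofad]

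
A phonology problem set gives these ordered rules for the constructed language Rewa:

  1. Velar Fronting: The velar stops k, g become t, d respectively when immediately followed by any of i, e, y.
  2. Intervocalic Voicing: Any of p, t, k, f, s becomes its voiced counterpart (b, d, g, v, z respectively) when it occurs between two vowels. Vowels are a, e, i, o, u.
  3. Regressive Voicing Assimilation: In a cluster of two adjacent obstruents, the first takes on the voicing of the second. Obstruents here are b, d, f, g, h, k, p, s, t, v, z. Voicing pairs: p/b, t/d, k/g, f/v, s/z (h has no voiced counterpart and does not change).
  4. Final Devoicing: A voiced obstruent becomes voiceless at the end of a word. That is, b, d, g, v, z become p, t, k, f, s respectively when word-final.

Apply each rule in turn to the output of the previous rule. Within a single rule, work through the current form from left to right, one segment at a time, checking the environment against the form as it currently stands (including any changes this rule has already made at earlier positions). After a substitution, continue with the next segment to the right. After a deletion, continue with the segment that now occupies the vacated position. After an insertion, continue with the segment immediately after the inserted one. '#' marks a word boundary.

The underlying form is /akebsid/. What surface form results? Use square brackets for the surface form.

1 Velar Fronting: [akebsid] → [atebsid]
2 Intervocalic Voicing: [atebsid] → [adebsid]
3 Regressive Voicing Assimilation: [adebsid] → [adepsid]
4 Final Devoicing: [adepsid] → [adepsit]

[adepsit]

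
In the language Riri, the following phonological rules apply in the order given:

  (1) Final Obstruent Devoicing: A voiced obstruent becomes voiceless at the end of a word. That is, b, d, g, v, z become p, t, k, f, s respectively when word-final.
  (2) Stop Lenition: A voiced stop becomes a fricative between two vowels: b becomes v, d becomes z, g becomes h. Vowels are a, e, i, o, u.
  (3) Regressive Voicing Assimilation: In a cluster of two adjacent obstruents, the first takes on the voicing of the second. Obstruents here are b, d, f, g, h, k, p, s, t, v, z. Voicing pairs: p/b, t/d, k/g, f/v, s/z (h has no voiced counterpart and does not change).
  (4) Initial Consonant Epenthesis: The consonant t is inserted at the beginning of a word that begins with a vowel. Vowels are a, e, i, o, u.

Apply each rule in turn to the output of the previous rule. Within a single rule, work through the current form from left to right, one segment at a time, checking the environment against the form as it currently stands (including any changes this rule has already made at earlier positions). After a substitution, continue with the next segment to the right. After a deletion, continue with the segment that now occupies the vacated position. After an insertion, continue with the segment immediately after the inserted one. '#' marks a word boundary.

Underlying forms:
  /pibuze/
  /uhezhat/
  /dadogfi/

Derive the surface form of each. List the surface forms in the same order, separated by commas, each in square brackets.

[pivuze], [tuheshat], [dazokfi]

/pibuze/:
  (1) Final Obstruent Devoicing: no change — [pibuze]
  (2) Stop Lenition: [pibuze] → [pivuze]
  (3) Regressive Voicing Assimilation: no change — [pivuze]
  (4) Initial Consonant Epenthesis: no change — [pivuze]
/uhezhat/:
  (1) Final Obstruent Devoicing: no change — [uhezhat]
  (2) Stop Lenition: no change — [uhezhat]
  (3) Regressive Voicing Assimilation: [uhezhat] → [uheshat]
  (4) Initial Consonant Epenthesis: [uheshat] → [tuheshat]
/dadogfi/:
  (1) Final Obstruent Devoicing: no change — [dadogfi]
  (2) Stop Lenition: [dadogfi] → [dazogfi]
  (3) Regressive Voicing Assimilation: [dazogfi] → [dazokfi]
  (4) Initial Consonant Epenthesis: no change — [dazokfi]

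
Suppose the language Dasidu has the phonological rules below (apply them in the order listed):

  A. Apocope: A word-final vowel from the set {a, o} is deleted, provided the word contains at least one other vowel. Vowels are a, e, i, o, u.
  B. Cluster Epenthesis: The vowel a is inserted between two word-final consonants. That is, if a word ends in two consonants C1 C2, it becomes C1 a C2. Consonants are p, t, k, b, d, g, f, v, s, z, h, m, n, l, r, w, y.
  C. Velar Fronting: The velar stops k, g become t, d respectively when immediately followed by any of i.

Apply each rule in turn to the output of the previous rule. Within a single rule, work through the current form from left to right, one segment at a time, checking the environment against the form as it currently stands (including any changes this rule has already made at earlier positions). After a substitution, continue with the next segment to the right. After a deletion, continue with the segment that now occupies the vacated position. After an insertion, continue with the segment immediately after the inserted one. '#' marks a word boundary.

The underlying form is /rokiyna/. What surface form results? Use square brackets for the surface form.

[rotiyan]

A Apocope: [rokiyna] → [rokiyn]
B Cluster Epenthesis: [rokiyn] → [rokiyan]
C Velar Fronting: [rokiyan] → [rotiyan]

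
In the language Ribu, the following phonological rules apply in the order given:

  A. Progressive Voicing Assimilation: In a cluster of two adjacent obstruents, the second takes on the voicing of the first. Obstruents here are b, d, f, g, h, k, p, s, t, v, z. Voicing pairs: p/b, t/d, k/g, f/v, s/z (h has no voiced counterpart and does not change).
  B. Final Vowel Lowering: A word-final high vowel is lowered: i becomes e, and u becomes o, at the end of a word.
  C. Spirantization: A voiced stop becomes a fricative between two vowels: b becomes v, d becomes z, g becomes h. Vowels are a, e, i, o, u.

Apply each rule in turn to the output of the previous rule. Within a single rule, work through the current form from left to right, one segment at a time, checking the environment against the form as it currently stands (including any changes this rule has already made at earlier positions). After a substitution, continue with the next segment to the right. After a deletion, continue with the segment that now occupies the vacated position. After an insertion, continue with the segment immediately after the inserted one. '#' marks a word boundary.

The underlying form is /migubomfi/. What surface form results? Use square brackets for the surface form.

A Progressive Voicing Assimilation: no change — [migubomfi]
B Final Vowel Lowering: [migubomfi] → [migubomfe]
C Spirantization: [migubomfe] → [mihuvomfe]

[mihuvomfe]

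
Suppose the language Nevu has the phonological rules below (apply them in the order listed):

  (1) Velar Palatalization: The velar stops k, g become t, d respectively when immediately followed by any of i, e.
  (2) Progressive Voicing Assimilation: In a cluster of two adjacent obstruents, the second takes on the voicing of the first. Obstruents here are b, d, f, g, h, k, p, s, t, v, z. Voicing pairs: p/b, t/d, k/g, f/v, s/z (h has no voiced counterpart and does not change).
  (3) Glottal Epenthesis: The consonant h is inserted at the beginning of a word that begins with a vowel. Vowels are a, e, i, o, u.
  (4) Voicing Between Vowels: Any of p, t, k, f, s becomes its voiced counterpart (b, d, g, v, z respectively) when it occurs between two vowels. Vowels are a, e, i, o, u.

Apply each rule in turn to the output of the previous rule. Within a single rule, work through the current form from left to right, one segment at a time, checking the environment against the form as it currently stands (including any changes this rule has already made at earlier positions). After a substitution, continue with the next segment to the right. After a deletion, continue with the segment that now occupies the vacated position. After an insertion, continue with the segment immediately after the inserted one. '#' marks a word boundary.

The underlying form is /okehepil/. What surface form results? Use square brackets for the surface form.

(1) Velar Palatalization: [okehepil] → [otehepil]
(2) Progressive Voicing Assimilation: no change — [otehepil]
(3) Glottal Epenthesis: [otehepil] → [hotehepil]
(4) Voicing Between Vowels: [hotehepil] → [hodehebil]

[hodehebil]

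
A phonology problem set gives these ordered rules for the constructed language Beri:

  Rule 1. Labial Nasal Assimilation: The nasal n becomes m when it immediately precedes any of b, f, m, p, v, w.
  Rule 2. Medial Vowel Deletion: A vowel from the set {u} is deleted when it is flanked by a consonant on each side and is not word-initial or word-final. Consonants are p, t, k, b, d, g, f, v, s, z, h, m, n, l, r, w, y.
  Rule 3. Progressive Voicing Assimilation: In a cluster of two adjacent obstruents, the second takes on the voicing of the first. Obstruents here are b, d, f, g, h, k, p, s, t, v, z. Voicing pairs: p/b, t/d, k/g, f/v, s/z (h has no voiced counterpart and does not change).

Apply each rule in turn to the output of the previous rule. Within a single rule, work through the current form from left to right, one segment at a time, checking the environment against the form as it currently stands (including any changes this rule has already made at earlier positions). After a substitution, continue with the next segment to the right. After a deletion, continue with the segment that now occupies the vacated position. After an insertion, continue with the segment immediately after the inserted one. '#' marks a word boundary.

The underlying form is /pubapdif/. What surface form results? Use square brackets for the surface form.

[ppaptif]

Rule 1 Labial Nasal Assimilation: no change — [pubapdif]
Rule 2 Medial Vowel Deletion: [pubapdif] → [pbapdif]
Rule 3 Progressive Voicing Assimilation: [pbapdif] → [ppaptif]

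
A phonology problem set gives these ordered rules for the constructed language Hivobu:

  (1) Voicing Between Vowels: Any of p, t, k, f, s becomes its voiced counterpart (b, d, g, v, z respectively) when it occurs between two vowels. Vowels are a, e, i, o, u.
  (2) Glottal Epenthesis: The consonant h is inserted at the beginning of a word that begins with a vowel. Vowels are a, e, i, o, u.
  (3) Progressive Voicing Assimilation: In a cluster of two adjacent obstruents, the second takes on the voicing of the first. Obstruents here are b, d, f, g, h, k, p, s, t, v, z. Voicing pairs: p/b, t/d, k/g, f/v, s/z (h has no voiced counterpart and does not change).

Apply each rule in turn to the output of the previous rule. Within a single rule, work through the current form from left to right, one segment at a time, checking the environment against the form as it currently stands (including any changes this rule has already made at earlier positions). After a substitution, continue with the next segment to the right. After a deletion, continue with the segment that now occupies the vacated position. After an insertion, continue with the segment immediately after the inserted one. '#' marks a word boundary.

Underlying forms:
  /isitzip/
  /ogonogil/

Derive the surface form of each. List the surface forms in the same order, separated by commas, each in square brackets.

[hizitsip], [hogonogil]

/isitzip/:
  (1) Voicing Between Vowels: [isitzip] → [izitzip]
  (2) Glottal Epenthesis: [izitzip] → [hizitzip]
  (3) Progressive Voicing Assimilation: [hizitzip] → [hizitsip]
/ogonogil/:
  (1) Voicing Between Vowels: no change — [ogonogil]
  (2) Glottal Epenthesis: [ogonogil] → [hogonogil]
  (3) Progressive Voicing Assimilation: no change — [hogonogil]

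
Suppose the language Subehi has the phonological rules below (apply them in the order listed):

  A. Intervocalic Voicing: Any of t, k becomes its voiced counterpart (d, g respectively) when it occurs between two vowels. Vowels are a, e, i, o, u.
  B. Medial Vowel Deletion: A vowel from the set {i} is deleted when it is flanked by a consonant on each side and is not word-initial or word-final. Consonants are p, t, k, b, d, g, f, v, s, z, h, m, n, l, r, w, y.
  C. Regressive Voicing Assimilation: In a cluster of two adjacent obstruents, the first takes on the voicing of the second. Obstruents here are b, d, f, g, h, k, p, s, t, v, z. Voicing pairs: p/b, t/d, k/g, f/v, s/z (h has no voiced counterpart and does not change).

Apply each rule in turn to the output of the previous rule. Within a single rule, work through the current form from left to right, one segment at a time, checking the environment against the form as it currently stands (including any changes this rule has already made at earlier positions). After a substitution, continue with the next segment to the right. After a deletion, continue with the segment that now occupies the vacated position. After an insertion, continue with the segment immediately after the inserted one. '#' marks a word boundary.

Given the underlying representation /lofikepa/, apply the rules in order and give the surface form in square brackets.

[lovgepa]

A Intervocalic Voicing: [lofikepa] → [lofigepa]
B Medial Vowel Deletion: [lofigepa] → [lofgepa]
C Regressive Voicing Assimilation: [lofgepa] → [lovgepa]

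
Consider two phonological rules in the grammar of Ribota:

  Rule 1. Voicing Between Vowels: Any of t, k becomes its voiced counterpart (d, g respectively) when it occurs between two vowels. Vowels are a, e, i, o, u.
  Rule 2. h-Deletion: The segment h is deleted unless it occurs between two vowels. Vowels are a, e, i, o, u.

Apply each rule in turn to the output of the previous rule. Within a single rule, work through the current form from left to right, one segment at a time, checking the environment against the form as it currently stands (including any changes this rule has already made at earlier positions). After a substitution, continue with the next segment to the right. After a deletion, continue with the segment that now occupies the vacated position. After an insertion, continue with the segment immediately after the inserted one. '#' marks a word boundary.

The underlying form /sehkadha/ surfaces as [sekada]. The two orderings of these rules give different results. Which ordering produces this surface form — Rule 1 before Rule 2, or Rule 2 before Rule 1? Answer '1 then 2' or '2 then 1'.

Order 1 then 2:
  1 Voicing Between Vowels: no change — [sehkadha]
  2 h-Deletion: [sehkadha] → [sekada]
  result: [sekada]
Order 2 then 1:
  2 h-Deletion: [sehkadha] → [sekada]
  1 Voicing Between Vowels: [sekada] → [segada]
  result: [segada]

1 then 2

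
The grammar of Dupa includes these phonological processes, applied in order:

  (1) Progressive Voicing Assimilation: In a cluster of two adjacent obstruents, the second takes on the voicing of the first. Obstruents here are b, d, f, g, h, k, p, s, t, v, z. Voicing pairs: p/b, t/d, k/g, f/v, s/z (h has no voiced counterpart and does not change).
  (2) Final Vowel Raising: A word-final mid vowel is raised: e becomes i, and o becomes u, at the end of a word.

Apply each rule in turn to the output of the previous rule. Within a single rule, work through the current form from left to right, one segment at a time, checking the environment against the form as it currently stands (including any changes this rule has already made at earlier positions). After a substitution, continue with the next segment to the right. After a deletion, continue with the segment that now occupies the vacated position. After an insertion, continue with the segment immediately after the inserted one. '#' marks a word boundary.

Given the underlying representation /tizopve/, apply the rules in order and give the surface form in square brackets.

[tizopfi]

(1) Progressive Voicing Assimilation: [tizopve] → [tizopfe]
(2) Final Vowel Raising: [tizopfe] → [tizopfi]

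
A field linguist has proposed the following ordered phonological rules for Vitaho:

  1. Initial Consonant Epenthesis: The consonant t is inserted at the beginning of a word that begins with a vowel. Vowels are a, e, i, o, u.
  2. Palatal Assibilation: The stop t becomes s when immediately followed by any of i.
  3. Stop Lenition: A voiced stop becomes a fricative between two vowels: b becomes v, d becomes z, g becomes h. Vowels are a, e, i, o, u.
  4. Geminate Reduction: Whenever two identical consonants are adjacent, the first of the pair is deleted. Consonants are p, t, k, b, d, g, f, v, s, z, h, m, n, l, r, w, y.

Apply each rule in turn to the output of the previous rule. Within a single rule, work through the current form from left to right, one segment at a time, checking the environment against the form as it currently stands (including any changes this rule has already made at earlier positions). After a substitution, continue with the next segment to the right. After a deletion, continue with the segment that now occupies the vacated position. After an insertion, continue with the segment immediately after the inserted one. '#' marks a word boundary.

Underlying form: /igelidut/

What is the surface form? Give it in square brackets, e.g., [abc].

1 Initial Consonant Epenthesis: [igelidut] → [tigelidut]
2 Palatal Assibilation: [tigelidut] → [sigelidut]
3 Stop Lenition: [sigelidut] → [sihelizut]
4 Geminate Reduction: no change — [sihelizut]

[sihelizut]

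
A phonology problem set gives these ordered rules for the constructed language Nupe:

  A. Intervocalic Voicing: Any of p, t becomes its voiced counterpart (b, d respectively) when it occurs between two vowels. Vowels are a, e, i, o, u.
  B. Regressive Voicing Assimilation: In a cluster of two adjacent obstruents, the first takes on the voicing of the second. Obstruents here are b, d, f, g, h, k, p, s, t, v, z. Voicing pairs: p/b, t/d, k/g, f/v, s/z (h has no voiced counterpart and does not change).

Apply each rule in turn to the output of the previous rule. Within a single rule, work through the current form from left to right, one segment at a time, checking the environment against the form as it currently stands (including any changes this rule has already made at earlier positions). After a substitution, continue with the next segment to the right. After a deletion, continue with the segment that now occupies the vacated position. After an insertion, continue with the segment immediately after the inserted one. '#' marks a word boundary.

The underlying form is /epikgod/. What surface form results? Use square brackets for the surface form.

[ebiggod]

A Intervocalic Voicing: [epikgod] → [ebikgod]
B Regressive Voicing Assimilation: [ebikgod] → [ebiggod]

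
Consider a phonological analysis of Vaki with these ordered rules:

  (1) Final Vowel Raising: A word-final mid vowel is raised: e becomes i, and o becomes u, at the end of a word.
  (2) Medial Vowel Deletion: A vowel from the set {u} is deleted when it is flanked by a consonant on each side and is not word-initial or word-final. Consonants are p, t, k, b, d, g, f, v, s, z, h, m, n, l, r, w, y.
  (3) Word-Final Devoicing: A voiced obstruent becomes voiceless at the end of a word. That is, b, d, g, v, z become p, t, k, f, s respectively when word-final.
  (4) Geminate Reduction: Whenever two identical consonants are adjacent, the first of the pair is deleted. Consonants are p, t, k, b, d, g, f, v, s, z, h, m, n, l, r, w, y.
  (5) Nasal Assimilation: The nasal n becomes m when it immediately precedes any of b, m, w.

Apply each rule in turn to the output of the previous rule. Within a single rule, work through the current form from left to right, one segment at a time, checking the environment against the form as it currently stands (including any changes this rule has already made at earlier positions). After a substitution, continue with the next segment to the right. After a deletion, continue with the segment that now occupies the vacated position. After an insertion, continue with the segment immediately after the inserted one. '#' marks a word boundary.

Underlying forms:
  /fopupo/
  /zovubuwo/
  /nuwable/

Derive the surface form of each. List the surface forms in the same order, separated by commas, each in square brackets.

[fopu], [zovbwu], [mwabli]

/fopupo/:
  (1) Final Vowel Raising: [fopupo] → [fopupu]
  (2) Medial Vowel Deletion: [fopupu] → [foppu]
  (3) Word-Final Devoicing: no change — [foppu]
  (4) Geminate Reduction: [foppu] → [fopu]
  (5) Nasal Assimilation: no change — [fopu]
/zovubuwo/:
  (1) Final Vowel Raising: [zovubuwo] → [zovubuwu]
  (2) Medial Vowel Deletion: [zovubuwu] → [zovbwu]
  (3) Word-Final Devoicing: no change — [zovbwu]
  (4) Geminate Reduction: no change — [zovbwu]
  (5) Nasal Assimilation: no change — [zovbwu]
/nuwable/:
  (1) Final Vowel Raising: [nuwable] → [nuwabli]
  (2) Medial Vowel Deletion: [nuwabli] → [nwabli]
  (3) Word-Final Devoicing: no change — [nwabli]
  (4) Geminate Reduction: no change — [nwabli]
  (5) Nasal Assimilation: [nwabli] → [mwabli]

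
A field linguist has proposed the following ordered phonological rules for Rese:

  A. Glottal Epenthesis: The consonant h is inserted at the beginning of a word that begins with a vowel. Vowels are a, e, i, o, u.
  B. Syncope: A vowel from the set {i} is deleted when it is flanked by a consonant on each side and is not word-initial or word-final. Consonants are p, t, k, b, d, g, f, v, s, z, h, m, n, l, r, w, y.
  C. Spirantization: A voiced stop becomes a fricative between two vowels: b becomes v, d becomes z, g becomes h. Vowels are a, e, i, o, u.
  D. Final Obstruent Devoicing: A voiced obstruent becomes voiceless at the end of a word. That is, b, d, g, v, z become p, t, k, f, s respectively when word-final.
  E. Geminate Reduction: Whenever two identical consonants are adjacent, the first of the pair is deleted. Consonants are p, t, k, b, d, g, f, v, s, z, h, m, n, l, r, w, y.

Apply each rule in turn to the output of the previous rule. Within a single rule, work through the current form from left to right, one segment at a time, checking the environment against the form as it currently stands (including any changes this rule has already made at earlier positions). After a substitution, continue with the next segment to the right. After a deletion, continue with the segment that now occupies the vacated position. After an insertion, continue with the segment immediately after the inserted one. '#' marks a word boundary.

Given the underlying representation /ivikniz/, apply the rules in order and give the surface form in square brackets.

[hvkns]

A Glottal Epenthesis: [ivikniz] → [hivikniz]
B Syncope: [hivikniz] → [hvknz]
C Spirantization: no change — [hvknz]
D Final Obstruent Devoicing: [hvknz] → [hvkns]
E Geminate Reduction: no change — [hvkns]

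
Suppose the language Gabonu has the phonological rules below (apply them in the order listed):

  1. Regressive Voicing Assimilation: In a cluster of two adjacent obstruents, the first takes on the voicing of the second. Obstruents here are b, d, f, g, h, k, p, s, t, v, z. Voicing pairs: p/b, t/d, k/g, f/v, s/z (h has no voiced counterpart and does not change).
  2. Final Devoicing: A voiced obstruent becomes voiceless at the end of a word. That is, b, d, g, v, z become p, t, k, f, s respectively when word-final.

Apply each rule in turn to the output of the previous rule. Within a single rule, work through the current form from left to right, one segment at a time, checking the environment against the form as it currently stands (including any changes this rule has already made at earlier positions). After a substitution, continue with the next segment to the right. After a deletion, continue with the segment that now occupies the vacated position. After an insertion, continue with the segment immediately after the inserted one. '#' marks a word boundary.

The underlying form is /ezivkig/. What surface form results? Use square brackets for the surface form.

1 Regressive Voicing Assimilation: [ezivkig] → [ezifkig]
2 Final Devoicing: [ezifkig] → [ezifkik]

[ezifkik]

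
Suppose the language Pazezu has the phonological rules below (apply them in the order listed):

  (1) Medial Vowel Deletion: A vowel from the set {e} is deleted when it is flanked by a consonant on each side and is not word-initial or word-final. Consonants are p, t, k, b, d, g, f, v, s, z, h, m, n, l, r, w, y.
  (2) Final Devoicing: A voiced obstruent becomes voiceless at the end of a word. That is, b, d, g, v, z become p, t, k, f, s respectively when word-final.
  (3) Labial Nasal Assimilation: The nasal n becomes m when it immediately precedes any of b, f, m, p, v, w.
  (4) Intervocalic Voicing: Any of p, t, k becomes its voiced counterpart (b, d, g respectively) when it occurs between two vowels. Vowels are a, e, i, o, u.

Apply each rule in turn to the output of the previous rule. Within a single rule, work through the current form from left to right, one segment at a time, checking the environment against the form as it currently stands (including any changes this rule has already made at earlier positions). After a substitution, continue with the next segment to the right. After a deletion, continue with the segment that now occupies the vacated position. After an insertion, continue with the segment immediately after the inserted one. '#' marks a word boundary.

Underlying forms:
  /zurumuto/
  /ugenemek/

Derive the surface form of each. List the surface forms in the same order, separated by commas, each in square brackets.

[zurumudo], [ugmmk]

/zurumuto/:
  (1) Medial Vowel Deletion: no change — [zurumuto]
  (2) Final Devoicing: no change — [zurumuto]
  (3) Labial Nasal Assimilation: no change — [zurumuto]
  (4) Intervocalic Voicing: [zurumuto] → [zurumudo]
/ugenemek/:
  (1) Medial Vowel Deletion: [ugenemek] → [ugnmk]
  (2) Final Devoicing: no change — [ugnmk]
  (3) Labial Nasal Assimilation: [ugnmk] → [ugmmk]
  (4) Intervocalic Voicing: no change — [ugmmk]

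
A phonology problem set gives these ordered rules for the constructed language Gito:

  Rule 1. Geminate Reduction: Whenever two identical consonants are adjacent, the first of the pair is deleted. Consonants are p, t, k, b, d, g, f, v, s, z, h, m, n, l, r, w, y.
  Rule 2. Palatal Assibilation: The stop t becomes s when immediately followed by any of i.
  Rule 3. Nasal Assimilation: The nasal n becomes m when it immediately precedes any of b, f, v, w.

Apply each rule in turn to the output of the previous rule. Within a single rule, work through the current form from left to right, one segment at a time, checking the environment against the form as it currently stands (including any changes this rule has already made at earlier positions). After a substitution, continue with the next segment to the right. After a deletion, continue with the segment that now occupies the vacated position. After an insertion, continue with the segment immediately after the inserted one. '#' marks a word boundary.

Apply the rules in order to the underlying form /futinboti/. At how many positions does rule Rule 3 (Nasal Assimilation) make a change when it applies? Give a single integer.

Rule 1 Geminate Reduction: no change — [futinboti]
Rule 2 Palatal Assibilation: [futinboti] → [fusinbosi]
Rule 3 Nasal Assimilation: [fusinbosi] → [fusimbosi]
Rule Rule 3 changed 1 position(s).

1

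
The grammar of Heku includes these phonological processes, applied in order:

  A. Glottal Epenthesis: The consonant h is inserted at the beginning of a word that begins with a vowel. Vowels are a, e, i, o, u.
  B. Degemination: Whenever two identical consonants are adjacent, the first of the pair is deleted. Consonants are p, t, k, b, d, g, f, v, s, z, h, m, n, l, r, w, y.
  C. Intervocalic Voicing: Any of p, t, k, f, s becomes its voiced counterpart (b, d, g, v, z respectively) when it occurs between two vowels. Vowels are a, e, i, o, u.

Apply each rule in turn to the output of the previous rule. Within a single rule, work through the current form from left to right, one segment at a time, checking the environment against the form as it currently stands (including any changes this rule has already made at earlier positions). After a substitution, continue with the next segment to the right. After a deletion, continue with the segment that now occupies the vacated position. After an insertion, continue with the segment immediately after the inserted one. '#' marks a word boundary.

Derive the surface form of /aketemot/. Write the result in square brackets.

A Glottal Epenthesis: [aketemot] → [haketemot]
B Degemination: no change — [haketemot]
C Intervocalic Voicing: [haketemot] → [hagedemot]

[hagedemot]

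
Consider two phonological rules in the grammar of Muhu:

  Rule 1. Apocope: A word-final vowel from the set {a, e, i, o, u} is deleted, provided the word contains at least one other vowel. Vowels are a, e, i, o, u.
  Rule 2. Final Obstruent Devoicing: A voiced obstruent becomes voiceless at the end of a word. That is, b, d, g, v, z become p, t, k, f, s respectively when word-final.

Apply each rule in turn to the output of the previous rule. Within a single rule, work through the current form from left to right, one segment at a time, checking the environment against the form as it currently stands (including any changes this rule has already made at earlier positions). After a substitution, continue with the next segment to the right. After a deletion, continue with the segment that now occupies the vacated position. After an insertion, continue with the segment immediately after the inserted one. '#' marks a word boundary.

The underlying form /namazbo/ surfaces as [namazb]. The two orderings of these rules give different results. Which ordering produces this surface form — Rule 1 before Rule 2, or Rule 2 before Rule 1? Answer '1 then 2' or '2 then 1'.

2 then 1

Order 1 then 2:
  1 Apocope: [namazbo] → [namazb]
  2 Final Obstruent Devoicing: [namazb] → [namazp]
  result: [namazp]
Order 2 then 1:
  2 Final Obstruent Devoicing: no change — [namazbo]
  1 Apocope: [namazbo] → [namazb]
  result: [namazb]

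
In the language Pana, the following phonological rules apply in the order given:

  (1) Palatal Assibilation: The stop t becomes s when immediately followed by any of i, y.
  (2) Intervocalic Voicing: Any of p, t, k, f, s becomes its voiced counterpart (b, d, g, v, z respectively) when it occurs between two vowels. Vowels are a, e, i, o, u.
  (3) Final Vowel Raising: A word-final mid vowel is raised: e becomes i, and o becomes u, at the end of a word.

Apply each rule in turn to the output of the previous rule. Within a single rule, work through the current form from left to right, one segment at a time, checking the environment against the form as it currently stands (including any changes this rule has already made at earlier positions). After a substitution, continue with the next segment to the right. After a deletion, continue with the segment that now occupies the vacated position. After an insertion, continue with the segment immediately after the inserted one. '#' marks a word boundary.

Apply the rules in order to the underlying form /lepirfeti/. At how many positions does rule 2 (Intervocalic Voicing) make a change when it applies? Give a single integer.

2

(1) Palatal Assibilation: [lepirfeti] → [lepirfesi]
(2) Intervocalic Voicing: [lepirfesi] → [lebirfezi]
(3) Final Vowel Raising: no change — [lebirfezi]
Rule 2 changed 2 position(s).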